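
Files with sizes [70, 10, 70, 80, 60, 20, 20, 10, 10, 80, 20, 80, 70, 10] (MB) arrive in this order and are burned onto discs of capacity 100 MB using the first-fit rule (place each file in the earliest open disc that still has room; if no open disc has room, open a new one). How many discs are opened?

  70 → disc 1 (new)  [load 70/100]
  10 → disc 1  [load 80/100]
  70 → disc 2 (new)  [load 70/100]
  80 → disc 3 (new)  [load 80/100]
  60 → disc 4 (new)  [load 60/100]
  20 → disc 1  [load 100/100]
  20 → disc 2  [load 90/100]
  10 → disc 2  [load 100/100]
  10 → disc 3  [load 90/100]
  80 → disc 5 (new)  [load 80/100]
  20 → disc 4  [load 80/100]
  80 → disc 6 (new)  [load 80/100]
  70 → disc 7 (new)  [load 70/100]
  10 → disc 3  [load 100/100]
7 discs opened.

7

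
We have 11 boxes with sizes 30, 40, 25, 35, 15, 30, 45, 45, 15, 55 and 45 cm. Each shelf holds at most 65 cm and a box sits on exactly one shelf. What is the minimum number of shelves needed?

7

Total = 55 + 45 + 45 + 45 + 40 + 35 + 30 + 30 + 25 + 15 + 15 = 380 cm.
Lower bound: ⌈380/65⌉ = 6 shelves.
A packing using 7 shelves:
  shelf 1: 55 = 55
  shelf 2: 45 + 15 = 60
  shelf 3: 45 + 15 = 60
  shelf 4: 45 = 45
  shelf 5: 40 + 25 = 65
  shelf 6: 35 + 30 = 65
  shelf 7: 30 = 30
No arrangement into 6 shelves stays within capacity, so 7 is optimal.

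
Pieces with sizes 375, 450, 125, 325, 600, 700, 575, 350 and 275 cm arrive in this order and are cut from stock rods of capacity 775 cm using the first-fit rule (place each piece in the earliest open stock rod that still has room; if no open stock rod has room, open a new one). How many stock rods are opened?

  375 → stock rod 1 (new)  [load 375/775]
  450 → stock rod 2 (new)  [load 450/775]
  125 → stock rod 1  [load 500/775]
  325 → stock rod 2  [load 775/775]
  600 → stock rod 3 (new)  [load 600/775]
  700 → stock rod 4 (new)  [load 700/775]
  575 → stock rod 5 (new)  [load 575/775]
  350 → stock rod 6 (new)  [load 350/775]
  275 → stock rod 1  [load 775/775]
6 stock rods opened.

6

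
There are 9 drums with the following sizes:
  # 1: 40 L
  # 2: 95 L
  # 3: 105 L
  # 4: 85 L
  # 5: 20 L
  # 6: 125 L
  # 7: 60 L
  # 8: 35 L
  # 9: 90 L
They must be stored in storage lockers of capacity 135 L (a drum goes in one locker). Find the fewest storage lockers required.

Total = 125 + 105 + 95 + 90 + 85 + 60 + 40 + 35 + 20 = 655 L.
Lower bound: ⌈655/135⌉ = 5 storage lockers.
A packing using 6 storage lockers:
  locker 1: 125 = 125
  locker 2: 105 + 20 = 125
  locker 3: 95 + 40 = 135
  locker 4: 90 + 35 = 125
  locker 5: 85 = 85
  locker 6: 60 = 60
No arrangement into 5 storage lockers stays within capacity, so 6 is optimal.

6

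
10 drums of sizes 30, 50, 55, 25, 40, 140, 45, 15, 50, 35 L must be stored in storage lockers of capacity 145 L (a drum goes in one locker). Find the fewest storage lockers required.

4

Total = 140 + 55 + 50 + 50 + 45 + 40 + 35 + 30 + 25 + 15 = 485 L.
Lower bound: ⌈485/145⌉ = 4 storage lockers.
A packing using 4 storage lockers:
  locker 1: 140 = 140
  locker 2: 55 + 50 + 40 = 145
  locker 3: 50 + 45 + 35 + 15 = 145
  locker 4: 30 + 25 = 55
This matches the lower bound, so 4 is optimal.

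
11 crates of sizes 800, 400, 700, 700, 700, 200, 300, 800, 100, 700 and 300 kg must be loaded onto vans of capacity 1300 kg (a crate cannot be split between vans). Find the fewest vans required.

6

Total = 800 + 800 + 700 + 700 + 700 + 700 + 400 + 300 + 300 + 200 + 100 = 5700 kg.
Lower bound: ⌈5700/1300⌉ = 5 vans.
Also, 6 crates each exceed 650 kg, and no two of those can share a van, so at least 6 vans are needed.
A packing using 6 vans:
  van 1: 800 + 400 + 100 = 1300
  van 2: 800 + 300 + 200 = 1300
  van 3: 700 + 300 = 1000
  van 4: 700 = 700
  van 5: 700 = 700
  van 6: 700 = 700
This matches the lower bound, so 6 is optimal.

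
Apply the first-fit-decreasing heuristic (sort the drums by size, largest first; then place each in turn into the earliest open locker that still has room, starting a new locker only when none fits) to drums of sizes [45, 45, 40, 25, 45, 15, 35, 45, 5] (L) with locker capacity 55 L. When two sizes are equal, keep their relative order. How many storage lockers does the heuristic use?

7

Sorted descending: 45, 45, 45, 45, 40, 35, 25, 15, 5.
  45 → locker 1 (new)  [load 45/55]
  45 → locker 2 (new)  [load 45/55]
  45 → locker 3 (new)  [load 45/55]
  45 → locker 4 (new)  [load 45/55]
  40 → locker 5 (new)  [load 40/55]
  35 → locker 6 (new)  [load 35/55]
  25 → locker 7 (new)  [load 25/55]
  15 → locker 5  [load 55/55]
  5 → locker 1  [load 50/55]
7 storage lockers opened.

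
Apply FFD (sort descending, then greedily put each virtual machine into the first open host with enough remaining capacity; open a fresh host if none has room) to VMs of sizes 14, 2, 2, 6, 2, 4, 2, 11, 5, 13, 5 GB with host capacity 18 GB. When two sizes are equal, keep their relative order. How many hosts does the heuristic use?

4

Sorted descending: 14, 13, 11, 6, 5, 5, 4, 2, 2, 2, 2.
  14 → host 1 (new)  [load 14/18]
  13 → host 2 (new)  [load 13/18]
  11 → host 3 (new)  [load 11/18]
  6 → host 3  [load 17/18]
  5 → host 2  [load 18/18]
  5 → host 4 (new)  [load 5/18]
  4 → host 1  [load 18/18]
  2 → host 4  [load 7/18]
  2 → host 4  [load 9/18]
  2 → host 4  [load 11/18]
  2 → host 4  [load 13/18]
4 hosts opened.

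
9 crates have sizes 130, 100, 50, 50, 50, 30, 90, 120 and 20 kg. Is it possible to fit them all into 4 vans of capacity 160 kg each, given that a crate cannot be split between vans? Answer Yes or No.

Total = 640 kg; ⌈640/160⌉ = 4.
The bound of 4 does not rule out 4, but exhaustive search shows no assignment into 4 vans of capacity 160 kg exists — the minimum is 5.

No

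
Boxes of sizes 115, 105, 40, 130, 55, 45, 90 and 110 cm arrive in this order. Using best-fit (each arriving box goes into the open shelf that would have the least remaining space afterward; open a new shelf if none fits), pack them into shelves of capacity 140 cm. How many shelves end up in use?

6

  115 → shelf 1 (new)  [load 115/140]
  105 → shelf 2 (new)  [load 105/140]
  40 → shelf 3 (new)  [load 40/140]
  130 → shelf 4 (new)  [load 130/140]
  55 → shelf 3  [load 95/140]
  45 → shelf 3  [load 140/140]
  90 → shelf 5 (new)  [load 90/140]
  110 → shelf 6 (new)  [load 110/140]
6 shelves opened.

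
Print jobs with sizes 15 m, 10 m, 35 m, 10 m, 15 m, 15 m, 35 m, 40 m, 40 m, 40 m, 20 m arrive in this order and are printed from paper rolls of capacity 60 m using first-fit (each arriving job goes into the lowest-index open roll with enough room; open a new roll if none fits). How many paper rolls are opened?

6

  15 → roll 1 (new)  [load 15/60]
  10 → roll 1  [load 25/60]
  35 → roll 1  [load 60/60]
  10 → roll 2 (new)  [load 10/60]
  15 → roll 2  [load 25/60]
  15 → roll 2  [load 40/60]
  35 → roll 3 (new)  [load 35/60]
  40 → roll 4 (new)  [load 40/60]
  40 → roll 5 (new)  [load 40/60]
  40 → roll 6 (new)  [load 40/60]
  20 → roll 2  [load 60/60]
6 paper rolls opened.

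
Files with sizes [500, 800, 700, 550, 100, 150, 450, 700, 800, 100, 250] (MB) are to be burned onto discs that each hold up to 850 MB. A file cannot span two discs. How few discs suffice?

Total = 800 + 800 + 700 + 700 + 550 + 500 + 450 + 250 + 150 + 100 + 100 = 5100 MB.
Lower bound: ⌈5100/850⌉ = 6 discs.
Also, 7 files each exceed 425 MB, and no two of those can share a disc, so at least 7 discs are needed.
A packing using 7 discs:
  disc 1: 800 = 800
  disc 2: 800 = 800
  disc 3: 700 + 150 = 850
  disc 4: 700 + 100 = 800
  disc 5: 550 + 250 = 800
  disc 6: 500 + 100 = 600
  disc 7: 450 = 450
This matches the lower bound, so 7 is optimal.

7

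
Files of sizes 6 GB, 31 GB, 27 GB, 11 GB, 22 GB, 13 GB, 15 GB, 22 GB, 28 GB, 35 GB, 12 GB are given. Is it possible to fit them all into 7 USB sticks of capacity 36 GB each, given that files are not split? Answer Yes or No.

Yes

A valid assignment using 7 USB sticks:
  USB stick 1: 35 = 35
  USB stick 2: 31 = 31
  USB stick 3: 28 + 6 = 34
  USB stick 4: 27 = 27
  USB stick 5: 22 + 13 = 35
  USB stick 6: 22 + 12 = 34
  USB stick 7: 15 + 11 = 26
Every load is within 36 GB, so 7 USB sticks suffice.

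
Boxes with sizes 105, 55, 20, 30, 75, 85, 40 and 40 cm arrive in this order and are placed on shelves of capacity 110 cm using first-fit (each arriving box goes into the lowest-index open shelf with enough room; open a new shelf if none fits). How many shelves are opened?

5

  105 → shelf 1 (new)  [load 105/110]
  55 → shelf 2 (new)  [load 55/110]
  20 → shelf 2  [load 75/110]
  30 → shelf 2  [load 105/110]
  75 → shelf 3 (new)  [load 75/110]
  85 → shelf 4 (new)  [load 85/110]
  40 → shelf 5 (new)  [load 40/110]
  40 → shelf 5  [load 80/110]
5 shelves opened.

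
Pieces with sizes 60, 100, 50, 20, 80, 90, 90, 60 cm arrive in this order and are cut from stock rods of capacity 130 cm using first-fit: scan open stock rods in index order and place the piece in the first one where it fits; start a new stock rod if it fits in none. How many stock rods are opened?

6

  60 → stock rod 1 (new)  [load 60/130]
  100 → stock rod 2 (new)  [load 100/130]
  50 → stock rod 1  [load 110/130]
  20 → stock rod 1  [load 130/130]
  80 → stock rod 3 (new)  [load 80/130]
  90 → stock rod 4 (new)  [load 90/130]
  90 → stock rod 5 (new)  [load 90/130]
  60 → stock rod 6 (new)  [load 60/130]
6 stock rods opened.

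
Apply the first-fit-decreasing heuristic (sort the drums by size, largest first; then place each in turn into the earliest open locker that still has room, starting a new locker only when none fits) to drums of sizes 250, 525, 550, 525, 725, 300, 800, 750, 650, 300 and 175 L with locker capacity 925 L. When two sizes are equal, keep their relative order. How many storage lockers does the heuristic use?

Sorted descending: 800, 750, 725, 650, 550, 525, 525, 300, 300, 250, 175.
  800 → locker 1 (new)  [load 800/925]
  750 → locker 2 (new)  [load 750/925]
  725 → locker 3 (new)  [load 725/925]
  650 → locker 4 (new)  [load 650/925]
  550 → locker 5 (new)  [load 550/925]
  525 → locker 6 (new)  [load 525/925]
  525 → locker 7 (new)  [load 525/925]
  300 → locker 5  [load 850/925]
  300 → locker 6  [load 825/925]
  250 → locker 4  [load 900/925]
  175 → locker 2  [load 925/925]
7 storage lockers opened.

7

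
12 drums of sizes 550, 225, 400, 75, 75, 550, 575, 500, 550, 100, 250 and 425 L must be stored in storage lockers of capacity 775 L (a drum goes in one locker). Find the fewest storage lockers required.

7

Total = 575 + 550 + 550 + 550 + 500 + 425 + 400 + 250 + 225 + 100 + 75 + 75 = 4275 L.
Lower bound: ⌈4275/775⌉ = 6 storage lockers.
Also, 7 drums each exceed 775/2 L, and no two of those can share a locker, so at least 7 storage lockers are needed.
A packing using 7 storage lockers:
  locker 1: 575 + 100 + 75 = 750
  locker 2: 550 + 225 = 775
  locker 3: 550 + 75 = 625
  locker 4: 550 = 550
  locker 5: 500 + 250 = 750
  locker 6: 425 = 425
  locker 7: 400 = 400
This matches the lower bound, so 7 is optimal.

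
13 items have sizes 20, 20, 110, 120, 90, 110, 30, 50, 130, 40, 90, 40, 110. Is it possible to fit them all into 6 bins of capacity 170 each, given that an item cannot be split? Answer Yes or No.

Total = 960; ⌈960/170⌉ = 6.
7 items each exceed half the capacity and cannot share a bin, forcing at least 7 bins.
At least 7 bins are required, but only 6 are allowed.

No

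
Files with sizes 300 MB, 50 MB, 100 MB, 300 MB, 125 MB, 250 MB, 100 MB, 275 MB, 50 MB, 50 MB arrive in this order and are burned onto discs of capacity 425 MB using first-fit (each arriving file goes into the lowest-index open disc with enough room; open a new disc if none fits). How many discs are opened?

  300 → disc 1 (new)  [load 300/425]
  50 → disc 1  [load 350/425]
  100 → disc 2 (new)  [load 100/425]
  300 → disc 2  [load 400/425]
  125 → disc 3 (new)  [load 125/425]
  250 → disc 3  [load 375/425]
  100 → disc 4 (new)  [load 100/425]
  275 → disc 4  [load 375/425]
  50 → disc 1  [load 400/425]
  50 → disc 3  [load 425/425]
4 discs opened.

4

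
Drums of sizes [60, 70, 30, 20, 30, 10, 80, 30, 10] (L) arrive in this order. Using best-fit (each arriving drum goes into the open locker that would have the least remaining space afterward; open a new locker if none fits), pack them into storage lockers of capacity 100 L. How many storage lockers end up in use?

  60 → locker 1 (new)  [load 60/100]
  70 → locker 2 (new)  [load 70/100]
  30 → locker 2  [load 100/100]
  20 → locker 1  [load 80/100]
  30 → locker 3 (new)  [load 30/100]
  10 → locker 1  [load 90/100]
  80 → locker 4 (new)  [load 80/100]
  30 → locker 3  [load 60/100]
  10 → locker 1  [load 100/100]
4 storage lockers opened.

4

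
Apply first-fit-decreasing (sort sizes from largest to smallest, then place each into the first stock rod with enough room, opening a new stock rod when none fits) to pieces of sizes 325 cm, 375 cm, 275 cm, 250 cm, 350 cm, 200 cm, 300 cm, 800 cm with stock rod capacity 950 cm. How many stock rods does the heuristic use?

Sorted descending: 800, 375, 350, 325, 300, 275, 250, 200.
  800 → stock rod 1 (new)  [load 800/950]
  375 → stock rod 2 (new)  [load 375/950]
  350 → stock rod 2  [load 725/950]
  325 → stock rod 3 (new)  [load 325/950]
  300 → stock rod 3  [load 625/950]
  275 → stock rod 3  [load 900/950]
  250 → stock rod 4 (new)  [load 250/950]
  200 → stock rod 2  [load 925/950]
4 stock rods opened.

4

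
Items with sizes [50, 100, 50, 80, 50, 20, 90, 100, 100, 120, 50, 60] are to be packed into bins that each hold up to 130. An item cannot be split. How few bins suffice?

Total = 120 + 100 + 100 + 100 + 90 + 80 + 60 + 50 + 50 + 50 + 50 + 20 = 870.
Lower bound: ⌈870/130⌉ = 7 bins.
A packing using 8 bins:
  bin 1: 120 = 120
  bin 2: 100 + 20 = 120
  bin 3: 100 = 100
  bin 4: 100 = 100
  bin 5: 90 = 90
  bin 6: 80 + 50 = 130
  bin 7: 60 + 50 = 110
  bin 8: 50 + 50 = 100
No arrangement into 7 bins stays within capacity, so 8 is optimal.

8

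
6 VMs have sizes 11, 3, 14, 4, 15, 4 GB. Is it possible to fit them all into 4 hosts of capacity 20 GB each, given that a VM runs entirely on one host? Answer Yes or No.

Yes

A valid assignment using 3 hosts:
  host 1: 15 + 4 = 19
  host 2: 14 + 4 = 18
  host 3: 11 + 3 = 14
That uses only 3 ≤ 4, so 4 hosts are enough.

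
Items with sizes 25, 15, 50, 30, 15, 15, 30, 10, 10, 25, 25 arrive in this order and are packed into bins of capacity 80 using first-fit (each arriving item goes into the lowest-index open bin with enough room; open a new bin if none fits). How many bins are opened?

  25 → bin 1 (new)  [load 25/80]
  15 → bin 1  [load 40/80]
  50 → bin 2 (new)  [load 50/80]
  30 → bin 1  [load 70/80]
  15 → bin 2  [load 65/80]
  15 → bin 2  [load 80/80]
  30 → bin 3 (new)  [load 30/80]
  10 → bin 1  [load 80/80]
  10 → bin 3  [load 40/80]
  25 → bin 3  [load 65/80]
  25 → bin 4 (new)  [load 25/80]
4 bins opened.

4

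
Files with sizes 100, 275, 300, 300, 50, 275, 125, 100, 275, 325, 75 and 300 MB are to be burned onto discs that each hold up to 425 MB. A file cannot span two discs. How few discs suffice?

Total = 325 + 300 + 300 + 300 + 275 + 275 + 275 + 125 + 100 + 100 + 75 + 50 = 2500 MB.
Lower bound: ⌈2500/425⌉ = 6 discs.
Also, 7 files each exceed 425/2 MB, and no two of those can share a disc, so at least 7 discs are needed.
A packing using 7 discs:
  disc 1: 325 + 100 = 425
  disc 2: 300 + 125 = 425
  disc 3: 300 + 100 = 400
  disc 4: 300 + 75 + 50 = 425
  disc 5: 275 = 275
  disc 6: 275 = 275
  disc 7: 275 = 275
This matches the lower bound, so 7 is optimal.

7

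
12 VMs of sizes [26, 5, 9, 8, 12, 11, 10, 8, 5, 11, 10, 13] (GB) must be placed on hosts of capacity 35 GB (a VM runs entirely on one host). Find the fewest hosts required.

4

Total = 26 + 13 + 12 + 11 + 11 + 10 + 10 + 9 + 8 + 8 + 5 + 5 = 128 GB.
Lower bound: ⌈128/35⌉ = 4 hosts.
A packing using 4 hosts:
  host 1: 26 + 9 = 35
  host 2: 13 + 12 + 10 = 35
  host 3: 11 + 11 + 10 = 32
  host 4: 8 + 8 + 5 + 5 = 26
This matches the lower bound, so 4 is optimal.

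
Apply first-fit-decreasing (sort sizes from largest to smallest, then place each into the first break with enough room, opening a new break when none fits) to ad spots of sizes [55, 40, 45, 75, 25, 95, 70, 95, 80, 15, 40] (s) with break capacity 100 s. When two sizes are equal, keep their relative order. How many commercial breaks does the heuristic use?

Sorted descending: 95, 95, 80, 75, 70, 55, 45, 40, 40, 25, 15.
  95 → break 1 (new)  [load 95/100]
  95 → break 2 (new)  [load 95/100]
  80 → break 3 (new)  [load 80/100]
  75 → break 4 (new)  [load 75/100]
  70 → break 5 (new)  [load 70/100]
  55 → break 6 (new)  [load 55/100]
  45 → break 6  [load 100/100]
  40 → break 7 (new)  [load 40/100]
  40 → break 7  [load 80/100]
  25 → break 4  [load 100/100]
  15 → break 3  [load 95/100]
7 commercial breaks opened.

7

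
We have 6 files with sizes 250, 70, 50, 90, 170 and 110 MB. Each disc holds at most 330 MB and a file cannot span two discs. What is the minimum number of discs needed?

3

Total = 250 + 170 + 110 + 90 + 70 + 50 = 740 MB.
Lower bound: ⌈740/330⌉ = 3 discs.
A packing using 3 discs:
  disc 1: 250 + 70 = 320
  disc 2: 170 + 110 + 50 = 330
  disc 3: 90 = 90
This matches the lower bound, so 3 is optimal.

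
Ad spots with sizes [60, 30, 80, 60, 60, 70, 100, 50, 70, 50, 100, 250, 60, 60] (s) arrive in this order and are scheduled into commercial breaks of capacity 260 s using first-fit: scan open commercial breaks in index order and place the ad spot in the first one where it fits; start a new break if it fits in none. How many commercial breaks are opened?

5

  60 → break 1 (new)  [load 60/260]
  30 → break 1  [load 90/260]
  80 → break 1  [load 170/260]
  60 → break 1  [load 230/260]
  60 → break 2 (new)  [load 60/260]
  70 → break 2  [load 130/260]
  100 → break 2  [load 230/260]
  50 → break 3 (new)  [load 50/260]
  70 → break 3  [load 120/260]
  50 → break 3  [load 170/260]
  100 → break 4 (new)  [load 100/260]
  250 → break 5 (new)  [load 250/260]
  60 → break 3  [load 230/260]
  60 → break 4  [load 160/260]
5 commercial breaks opened.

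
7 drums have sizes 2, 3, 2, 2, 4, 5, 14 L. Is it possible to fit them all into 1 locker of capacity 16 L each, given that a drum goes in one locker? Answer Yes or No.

Total = 32 L; ⌈32/16⌉ = 2.
At least 2 storage lockers are required, but only 1 is allowed.

No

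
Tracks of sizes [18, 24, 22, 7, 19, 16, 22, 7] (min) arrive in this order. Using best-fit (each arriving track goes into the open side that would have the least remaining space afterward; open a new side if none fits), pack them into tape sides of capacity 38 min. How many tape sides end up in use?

4

  18 → side 1 (new)  [load 18/38]
  24 → side 2 (new)  [load 24/38]
  22 → side 3 (new)  [load 22/38]
  7 → side 2  [load 31/38]
  19 → side 1  [load 37/38]
  16 → side 3  [load 38/38]
  22 → side 4 (new)  [load 22/38]
  7 → side 2  [load 38/38]
4 tape sides opened.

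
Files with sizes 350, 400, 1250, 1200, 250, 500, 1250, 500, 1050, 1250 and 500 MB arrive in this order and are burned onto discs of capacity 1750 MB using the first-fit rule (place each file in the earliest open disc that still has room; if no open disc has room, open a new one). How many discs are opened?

  350 → disc 1 (new)  [load 350/1750]
  400 → disc 1  [load 750/1750]
  1250 → disc 2 (new)  [load 1250/1750]
  1200 → disc 3 (new)  [load 1200/1750]
  250 → disc 1  [load 1000/1750]
  500 → disc 1  [load 1500/1750]
  1250 → disc 4 (new)  [load 1250/1750]
  500 → disc 2  [load 1750/1750]
  1050 → disc 5 (new)  [load 1050/1750]
  1250 → disc 6 (new)  [load 1250/1750]
  500 → disc 3  [load 1700/1750]
6 discs opened.

6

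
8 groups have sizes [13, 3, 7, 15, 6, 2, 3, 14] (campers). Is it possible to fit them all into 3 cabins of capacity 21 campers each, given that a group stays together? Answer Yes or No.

Yes

A valid assignment using 3 cabins:
  cabin 1: 15 + 6 = 21
  cabin 2: 14 + 7 = 21
  cabin 3: 13 + 3 + 3 + 2 = 21
Every load is within 21 campers, so 3 cabins suffice.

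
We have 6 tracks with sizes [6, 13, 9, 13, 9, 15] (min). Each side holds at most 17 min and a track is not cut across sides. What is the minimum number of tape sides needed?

Total = 15 + 13 + 13 + 9 + 9 + 6 = 65 min.
Lower bound: ⌈65/17⌉ = 4 tape sides.
Also, 5 tracks each exceed 17/2 min, and no two of those can share a side, so at least 5 tape sides are needed.
A packing using 5 tape sides:
  side 1: 15 = 15
  side 2: 13 = 13
  side 3: 13 = 13
  side 4: 9 + 6 = 15
  side 5: 9 = 9
This matches the lower bound, so 5 is optimal.

5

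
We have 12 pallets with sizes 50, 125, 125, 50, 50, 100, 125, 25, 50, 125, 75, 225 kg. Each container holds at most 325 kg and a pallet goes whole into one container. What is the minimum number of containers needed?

Total = 225 + 125 + 125 + 125 + 125 + 100 + 75 + 50 + 50 + 50 + 50 + 25 = 1125 kg.
Lower bound: ⌈1125/325⌉ = 4 containers.
A packing using 4 containers:
  container 1: 225 + 100 = 325
  container 2: 125 + 125 + 75 = 325
  container 3: 125 + 125 + 50 + 25 = 325
  container 4: 50 + 50 + 50 = 150
This matches the lower bound, so 4 is optimal.

4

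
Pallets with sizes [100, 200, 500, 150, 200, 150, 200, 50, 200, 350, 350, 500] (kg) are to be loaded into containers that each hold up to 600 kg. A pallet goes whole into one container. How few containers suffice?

6

Total = 500 + 500 + 350 + 350 + 200 + 200 + 200 + 200 + 150 + 150 + 100 + 50 = 2950 kg.
Lower bound: ⌈2950/600⌉ = 5 containers.
A packing using 6 containers:
  container 1: 500 + 100 = 600
  container 2: 500 + 50 = 550
  container 3: 350 + 200 = 550
  container 4: 350 + 200 = 550
  container 5: 200 + 200 + 150 = 550
  container 6: 150 = 150
No arrangement into 5 containers stays within capacity, so 6 is optimal.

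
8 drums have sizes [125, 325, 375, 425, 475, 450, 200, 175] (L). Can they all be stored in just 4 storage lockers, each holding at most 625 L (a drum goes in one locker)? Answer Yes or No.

Total = 2550 L; ⌈2550/625⌉ = 5.
At least 5 storage lockers are required, but only 4 are allowed.

No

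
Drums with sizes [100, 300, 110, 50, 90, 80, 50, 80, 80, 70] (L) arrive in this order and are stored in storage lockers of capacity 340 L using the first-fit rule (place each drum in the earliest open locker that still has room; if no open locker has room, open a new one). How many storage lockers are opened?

4

  100 → locker 1 (new)  [load 100/340]
  300 → locker 2 (new)  [load 300/340]
  110 → locker 1  [load 210/340]
  50 → locker 1  [load 260/340]
  90 → locker 3 (new)  [load 90/340]
  80 → locker 1  [load 340/340]
  50 → locker 3  [load 140/340]
  80 → locker 3  [load 220/340]
  80 → locker 3  [load 300/340]
  70 → locker 4 (new)  [load 70/340]
4 storage lockers opened.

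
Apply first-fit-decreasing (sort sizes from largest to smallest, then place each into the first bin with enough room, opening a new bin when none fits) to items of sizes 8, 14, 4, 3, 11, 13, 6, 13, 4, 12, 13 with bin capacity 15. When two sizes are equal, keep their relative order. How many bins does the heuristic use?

8

Sorted descending: 14, 13, 13, 13, 12, 11, 8, 6, 4, 4, 3.
  14 → bin 1 (new)  [load 14/15]
  13 → bin 2 (new)  [load 13/15]
  13 → bin 3 (new)  [load 13/15]
  13 → bin 4 (new)  [load 13/15]
  12 → bin 5 (new)  [load 12/15]
  11 → bin 6 (new)  [load 11/15]
  8 → bin 7 (new)  [load 8/15]
  6 → bin 7  [load 14/15]
  4 → bin 6  [load 15/15]
  4 → bin 8 (new)  [load 4/15]
  3 → bin 5  [load 15/15]
8 bins opened.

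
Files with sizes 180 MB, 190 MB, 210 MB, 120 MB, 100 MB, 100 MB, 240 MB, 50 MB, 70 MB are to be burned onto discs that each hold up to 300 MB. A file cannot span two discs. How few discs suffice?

Total = 240 + 210 + 190 + 180 + 120 + 100 + 100 + 70 + 50 = 1260 MB.
Lower bound: ⌈1260/300⌉ = 5 discs.
A packing using 5 discs:
  disc 1: 240 + 50 = 290
  disc 2: 210 + 70 = 280
  disc 3: 190 + 100 = 290
  disc 4: 180 + 120 = 300
  disc 5: 100 = 100
This matches the lower bound, so 5 is optimal.

5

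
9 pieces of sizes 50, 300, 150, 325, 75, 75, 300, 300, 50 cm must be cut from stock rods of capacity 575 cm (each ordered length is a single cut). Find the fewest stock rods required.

Total = 325 + 300 + 300 + 300 + 150 + 75 + 75 + 50 + 50 = 1625 cm.
Lower bound: ⌈1625/575⌉ = 3 stock rods.
Also, 4 pieces each exceed 575/2 cm, and no two of those can share a stock rod, so at least 4 stock rods are needed.
A packing using 4 stock rods:
  stock rod 1: 325 + 150 + 75 = 550
  stock rod 2: 300 + 75 + 50 + 50 = 475
  stock rod 3: 300 = 300
  stock rod 4: 300 = 300
This matches the lower bound, so 4 is optimal.

4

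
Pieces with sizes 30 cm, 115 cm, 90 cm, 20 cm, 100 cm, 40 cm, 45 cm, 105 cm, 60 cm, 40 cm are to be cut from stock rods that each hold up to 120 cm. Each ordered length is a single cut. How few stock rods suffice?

6

Total = 115 + 105 + 100 + 90 + 60 + 45 + 40 + 40 + 30 + 20 = 645 cm.
Lower bound: ⌈645/120⌉ = 6 stock rods.
A packing using 6 stock rods:
  stock rod 1: 115 = 115
  stock rod 2: 105 = 105
  stock rod 3: 100 + 20 = 120
  stock rod 4: 90 + 30 = 120
  stock rod 5: 60 + 45 = 105
  stock rod 6: 40 + 40 = 80
This matches the lower bound, so 6 is optimal.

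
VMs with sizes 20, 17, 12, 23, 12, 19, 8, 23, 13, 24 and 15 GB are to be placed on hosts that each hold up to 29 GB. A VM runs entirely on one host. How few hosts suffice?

Total = 24 + 23 + 23 + 20 + 19 + 17 + 15 + 13 + 12 + 12 + 8 = 186 GB.
Lower bound: ⌈186/29⌉ = 7 hosts.
A packing using 8 hosts:
  host 1: 24 = 24
  host 2: 23 = 23
  host 3: 23 = 23
  host 4: 20 + 8 = 28
  host 5: 19 = 19
  host 6: 17 + 12 = 29
  host 7: 15 + 13 = 28
  host 8: 12 = 12
No arrangement into 7 hosts stays within capacity, so 8 is optimal.

8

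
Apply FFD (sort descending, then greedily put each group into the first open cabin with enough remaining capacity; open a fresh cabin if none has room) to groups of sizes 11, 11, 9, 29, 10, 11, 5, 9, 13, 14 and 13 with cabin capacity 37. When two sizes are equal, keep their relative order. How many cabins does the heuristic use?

Sorted descending: 29, 14, 13, 13, 11, 11, 11, 10, 9, 9, 5.
  29 → cabin 1 (new)  [load 29/37]
  14 → cabin 2 (new)  [load 14/37]
  13 → cabin 2  [load 27/37]
  13 → cabin 3 (new)  [load 13/37]
  11 → cabin 3  [load 24/37]
  11 → cabin 3  [load 35/37]
  11 → cabin 4 (new)  [load 11/37]
  10 → cabin 2  [load 37/37]
  9 → cabin 4  [load 20/37]
  9 → cabin 4  [load 29/37]
  5 → cabin 1  [load 34/37]
4 cabins opened.

4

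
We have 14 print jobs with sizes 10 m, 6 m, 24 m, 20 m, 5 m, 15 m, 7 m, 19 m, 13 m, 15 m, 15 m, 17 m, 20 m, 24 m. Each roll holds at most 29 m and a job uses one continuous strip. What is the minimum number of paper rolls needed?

9

Total = 24 + 24 + 20 + 20 + 19 + 17 + 15 + 15 + 15 + 13 + 10 + 7 + 6 + 5 = 210 m.
Lower bound: ⌈210/29⌉ = 8 paper rolls.
Also, 9 print jobs each exceed 29/2 m, and no two of those can share a roll, so at least 9 paper rolls are needed.
A packing using 9 paper rolls:
  roll 1: 24 + 5 = 29
  roll 2: 24 = 24
  roll 3: 20 + 7 = 27
  roll 4: 20 + 6 = 26
  roll 5: 19 + 10 = 29
  roll 6: 17 = 17
  roll 7: 15 + 13 = 28
  roll 8: 15 = 15
  roll 9: 15 = 15
This matches the lower bound, so 9 is optimal.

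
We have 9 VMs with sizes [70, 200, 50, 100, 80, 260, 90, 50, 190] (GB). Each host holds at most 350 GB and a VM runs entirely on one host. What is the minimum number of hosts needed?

4

Total = 260 + 200 + 190 + 100 + 90 + 80 + 70 + 50 + 50 = 1090 GB.
Lower bound: ⌈1090/350⌉ = 4 hosts.
A packing using 4 hosts:
  host 1: 260 + 90 = 350
  host 2: 200 + 100 + 50 = 350
  host 3: 190 + 80 + 70 = 340
  host 4: 50 = 50
This matches the lower bound, so 4 is optimal.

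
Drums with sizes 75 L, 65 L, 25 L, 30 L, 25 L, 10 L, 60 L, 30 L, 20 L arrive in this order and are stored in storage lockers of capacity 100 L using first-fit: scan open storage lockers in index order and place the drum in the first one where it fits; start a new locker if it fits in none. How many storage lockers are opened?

4

  75 → locker 1 (new)  [load 75/100]
  65 → locker 2 (new)  [load 65/100]
  25 → locker 1  [load 100/100]
  30 → locker 2  [load 95/100]
  25 → locker 3 (new)  [load 25/100]
  10 → locker 3  [load 35/100]
  60 → locker 3  [load 95/100]
  30 → locker 4 (new)  [load 30/100]
  20 → locker 4  [load 50/100]
4 storage lockers opened.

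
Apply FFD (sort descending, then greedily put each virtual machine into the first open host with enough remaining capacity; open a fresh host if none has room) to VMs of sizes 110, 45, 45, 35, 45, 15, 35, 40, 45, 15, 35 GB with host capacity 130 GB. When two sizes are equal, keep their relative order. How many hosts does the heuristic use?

4

Sorted descending: 110, 45, 45, 45, 45, 40, 35, 35, 35, 15, 15.
  110 → host 1 (new)  [load 110/130]
  45 → host 2 (new)  [load 45/130]
  45 → host 2  [load 90/130]
  45 → host 3 (new)  [load 45/130]
  45 → host 3  [load 90/130]
  40 → host 2  [load 130/130]
  35 → host 3  [load 125/130]
  35 → host 4 (new)  [load 35/130]
  35 → host 4  [load 70/130]
  15 → host 1  [load 125/130]
  15 → host 4  [load 85/130]
4 hosts opened.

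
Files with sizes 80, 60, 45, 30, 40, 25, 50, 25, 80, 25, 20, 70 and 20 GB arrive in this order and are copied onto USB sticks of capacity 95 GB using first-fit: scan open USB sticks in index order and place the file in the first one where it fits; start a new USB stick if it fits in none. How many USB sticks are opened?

  80 → USB stick 1 (new)  [load 80/95]
  60 → USB stick 2 (new)  [load 60/95]
  45 → USB stick 3 (new)  [load 45/95]
  30 → USB stick 2  [load 90/95]
  40 → USB stick 3  [load 85/95]
  25 → USB stick 4 (new)  [load 25/95]
  50 → USB stick 4  [load 75/95]
  25 → USB stick 5 (new)  [load 25/95]
  80 → USB stick 6 (new)  [load 80/95]
  25 → USB stick 5  [load 50/95]
  20 → USB stick 4  [load 95/95]
  70 → USB stick 7 (new)  [load 70/95]
  20 → USB stick 5  [load 70/95]
7 USB sticks opened.

7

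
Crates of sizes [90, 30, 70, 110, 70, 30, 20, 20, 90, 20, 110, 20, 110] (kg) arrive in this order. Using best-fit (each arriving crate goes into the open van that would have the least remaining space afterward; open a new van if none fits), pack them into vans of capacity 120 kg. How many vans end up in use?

  90 → van 1 (new)  [load 90/120]
  30 → van 1  [load 120/120]
  70 → van 2 (new)  [load 70/120]
  110 → van 3 (new)  [load 110/120]
  70 → van 4 (new)  [load 70/120]
  30 → van 2  [load 100/120]
  20 → van 2  [load 120/120]
  20 → van 4  [load 90/120]
  90 → van 5 (new)  [load 90/120]
  20 → van 4  [load 110/120]
  110 → van 6 (new)  [load 110/120]
  20 → van 5  [load 110/120]
  110 → van 7 (new)  [load 110/120]
7 vans opened.

7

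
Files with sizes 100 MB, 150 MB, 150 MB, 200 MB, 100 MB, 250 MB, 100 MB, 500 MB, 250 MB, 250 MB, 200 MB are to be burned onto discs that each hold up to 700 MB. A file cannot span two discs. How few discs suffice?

4

Total = 500 + 250 + 250 + 250 + 200 + 200 + 150 + 150 + 100 + 100 + 100 = 2250 MB.
Lower bound: ⌈2250/700⌉ = 4 discs.
A packing using 4 discs:
  disc 1: 500 + 200 = 700
  disc 2: 250 + 250 + 200 = 700
  disc 3: 250 + 150 + 150 + 100 = 650
  disc 4: 100 + 100 = 200
This matches the lower bound, so 4 is optimal.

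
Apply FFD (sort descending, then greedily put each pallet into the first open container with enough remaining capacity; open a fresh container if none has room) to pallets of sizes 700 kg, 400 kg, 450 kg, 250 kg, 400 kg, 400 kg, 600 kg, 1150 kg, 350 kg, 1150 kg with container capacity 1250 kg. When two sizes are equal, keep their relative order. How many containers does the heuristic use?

Sorted descending: 1150, 1150, 700, 600, 450, 400, 400, 400, 350, 250.
  1150 → container 1 (new)  [load 1150/1250]
  1150 → container 2 (new)  [load 1150/1250]
  700 → container 3 (new)  [load 700/1250]
  600 → container 4 (new)  [load 600/1250]
  450 → container 3  [load 1150/1250]
  400 → container 4  [load 1000/1250]
  400 → container 5 (new)  [load 400/1250]
  400 → container 5  [load 800/1250]
  350 → container 5  [load 1150/1250]
  250 → container 4  [load 1250/1250]
5 containers opened.

5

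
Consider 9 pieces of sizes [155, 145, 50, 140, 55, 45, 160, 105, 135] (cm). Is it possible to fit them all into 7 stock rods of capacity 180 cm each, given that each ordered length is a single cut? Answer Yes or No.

Yes

A valid assignment using 7 stock rods:
  stock rod 1: 160 = 160
  stock rod 2: 155 = 155
  stock rod 3: 145 = 145
  stock rod 4: 140 = 140
  stock rod 5: 135 + 45 = 180
  stock rod 6: 105 + 55 = 160
  stock rod 7: 50 = 50
Every load is within 180 cm, so 7 stock rods suffice.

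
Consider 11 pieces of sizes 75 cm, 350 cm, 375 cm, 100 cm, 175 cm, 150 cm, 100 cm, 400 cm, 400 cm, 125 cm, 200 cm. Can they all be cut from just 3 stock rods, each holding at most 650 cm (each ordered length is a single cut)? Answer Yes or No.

Total = 2450 cm; ⌈2450/650⌉ = 4.
At least 4 stock rods are required, but only 3 are allowed.

No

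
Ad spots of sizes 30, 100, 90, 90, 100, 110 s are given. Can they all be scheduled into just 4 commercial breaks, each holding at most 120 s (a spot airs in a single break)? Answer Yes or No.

Total = 520 s; ⌈520/120⌉ = 5.
At least 5 commercial breaks are required, but only 4 are allowed.

No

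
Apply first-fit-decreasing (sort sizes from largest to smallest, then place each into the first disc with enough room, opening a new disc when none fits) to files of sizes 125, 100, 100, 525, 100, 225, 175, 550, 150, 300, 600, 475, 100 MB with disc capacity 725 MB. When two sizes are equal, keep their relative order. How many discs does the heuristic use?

Sorted descending: 600, 550, 525, 475, 300, 225, 175, 150, 125, 100, 100, 100, 100.
  600 → disc 1 (new)  [load 600/725]
  550 → disc 2 (new)  [load 550/725]
  525 → disc 3 (new)  [load 525/725]
  475 → disc 4 (new)  [load 475/725]
  300 → disc 5 (new)  [load 300/725]
  225 → disc 4  [load 700/725]
  175 → disc 2  [load 725/725]
  150 → disc 3  [load 675/725]
  125 → disc 1  [load 725/725]
  100 → disc 5  [load 400/725]
  100 → disc 5  [load 500/725]
  100 → disc 5  [load 600/725]
  100 → disc 5  [load 700/725]
5 discs opened.

5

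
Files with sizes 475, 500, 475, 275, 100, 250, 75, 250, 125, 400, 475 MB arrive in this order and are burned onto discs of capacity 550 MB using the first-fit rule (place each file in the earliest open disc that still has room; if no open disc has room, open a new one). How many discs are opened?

  475 → disc 1 (new)  [load 475/550]
  500 → disc 2 (new)  [load 500/550]
  475 → disc 3 (new)  [load 475/550]
  275 → disc 4 (new)  [load 275/550]
  100 → disc 4  [load 375/550]
  250 → disc 5 (new)  [load 250/550]
  75 → disc 1  [load 550/550]
  250 → disc 5  [load 500/550]
  125 → disc 4  [load 500/550]
  400 → disc 6 (new)  [load 400/550]
  475 → disc 7 (new)  [load 475/550]
7 discs opened.

7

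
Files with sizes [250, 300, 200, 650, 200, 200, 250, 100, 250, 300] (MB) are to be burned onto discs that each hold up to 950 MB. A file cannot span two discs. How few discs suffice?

3

Total = 650 + 300 + 300 + 250 + 250 + 250 + 200 + 200 + 200 + 100 = 2700 MB.
Lower bound: ⌈2700/950⌉ = 3 discs.
A packing using 3 discs:
  disc 1: 650 + 300 = 950
  disc 2: 300 + 250 + 250 + 100 = 900
  disc 3: 250 + 200 + 200 + 200 = 850
This matches the lower bound, so 3 is optimal.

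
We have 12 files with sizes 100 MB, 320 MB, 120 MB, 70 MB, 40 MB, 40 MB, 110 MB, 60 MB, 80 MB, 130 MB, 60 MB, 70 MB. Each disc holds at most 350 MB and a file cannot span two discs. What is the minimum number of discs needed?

Total = 320 + 130 + 120 + 110 + 100 + 80 + 70 + 70 + 60 + 60 + 40 + 40 = 1200 MB.
Lower bound: ⌈1200/350⌉ = 4 discs.
A packing using 4 discs:
  disc 1: 320 = 320
  disc 2: 130 + 120 + 100 = 350
  disc 3: 110 + 80 + 70 + 70 = 330
  disc 4: 60 + 60 + 40 + 40 = 200
This matches the lower bound, so 4 is optimal.

4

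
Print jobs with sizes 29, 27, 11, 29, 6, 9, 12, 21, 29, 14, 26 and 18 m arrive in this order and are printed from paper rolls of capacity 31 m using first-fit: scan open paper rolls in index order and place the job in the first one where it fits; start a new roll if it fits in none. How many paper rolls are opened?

  29 → roll 1 (new)  [load 29/31]
  27 → roll 2 (new)  [load 27/31]
  11 → roll 3 (new)  [load 11/31]
  29 → roll 4 (new)  [load 29/31]
  6 → roll 3  [load 17/31]
  9 → roll 3  [load 26/31]
  12 → roll 5 (new)  [load 12/31]
  21 → roll 6 (new)  [load 21/31]
  29 → roll 7 (new)  [load 29/31]
  14 → roll 5  [load 26/31]
  26 → roll 8 (new)  [load 26/31]
  18 → roll 9 (new)  [load 18/31]
9 paper rolls opened.

9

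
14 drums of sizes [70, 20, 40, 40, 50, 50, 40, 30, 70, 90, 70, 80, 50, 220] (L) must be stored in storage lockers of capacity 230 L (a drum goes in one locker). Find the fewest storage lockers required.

5

Total = 220 + 90 + 80 + 70 + 70 + 70 + 50 + 50 + 50 + 40 + 40 + 40 + 30 + 20 = 920 L.
Lower bound: ⌈920/230⌉ = 4 storage lockers.
A packing using 5 storage lockers:
  locker 1: 220 = 220
  locker 2: 90 + 80 + 50 = 220
  locker 3: 70 + 70 + 70 + 20 = 230
  locker 4: 50 + 50 + 40 + 40 + 40 = 220
  locker 5: 30 = 30
No arrangement into 4 storage lockers stays within capacity, so 5 is optimal.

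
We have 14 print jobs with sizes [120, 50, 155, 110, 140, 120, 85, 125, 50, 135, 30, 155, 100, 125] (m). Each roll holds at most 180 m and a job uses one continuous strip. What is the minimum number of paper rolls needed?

11

Total = 155 + 155 + 140 + 135 + 125 + 125 + 120 + 120 + 110 + 100 + 85 + 50 + 50 + 30 = 1500 m.
Lower bound: ⌈1500/180⌉ = 9 paper rolls.
Also, 10 print jobs each exceed 90 m, and no two of those can share a roll, so at least 10 paper rolls are needed.
A packing using 11 paper rolls:
  roll 1: 155 = 155
  roll 2: 155 = 155
  roll 3: 140 + 30 = 170
  roll 4: 135 = 135
  roll 5: 125 + 50 = 175
  roll 6: 125 + 50 = 175
  roll 7: 120 = 120
  roll 8: 120 = 120
  roll 9: 110 = 110
  roll 10: 100 = 100
  roll 11: 85 = 85
No arrangement into 10 paper rolls stays within capacity, so 11 is optimal.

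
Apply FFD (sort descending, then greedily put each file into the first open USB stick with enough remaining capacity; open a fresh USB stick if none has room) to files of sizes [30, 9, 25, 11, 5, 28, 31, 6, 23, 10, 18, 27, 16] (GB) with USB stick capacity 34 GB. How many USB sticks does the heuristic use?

Sorted descending: 31, 30, 28, 27, 25, 23, 18, 16, 11, 10, 9, 6, 5.
  31 → USB stick 1 (new)  [load 31/34]
  30 → USB stick 2 (new)  [load 30/34]
  28 → USB stick 3 (new)  [load 28/34]
  27 → USB stick 4 (new)  [load 27/34]
  25 → USB stick 5 (new)  [load 25/34]
  23 → USB stick 6 (new)  [load 23/34]
  18 → USB stick 7 (new)  [load 18/34]
  16 → USB stick 7  [load 34/34]
  11 → USB stick 6  [load 34/34]
  10 → USB stick 8 (new)  [load 10/34]
  9 → USB stick 5  [load 34/34]
  6 → USB stick 3  [load 34/34]
  5 → USB stick 4  [load 32/34]
8 USB sticks opened.

8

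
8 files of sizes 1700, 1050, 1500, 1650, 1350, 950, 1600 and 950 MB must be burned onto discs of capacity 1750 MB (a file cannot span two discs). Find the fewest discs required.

8

Total = 1700 + 1650 + 1600 + 1500 + 1350 + 1050 + 950 + 950 = 10750 MB.
Lower bound: ⌈10750/1750⌉ = 7 discs.
Also, 8 files each exceed 875 MB, and no two of those can share a disc, so at least 8 discs are needed.
A packing using 8 discs:
  disc 1: 1700 = 1700
  disc 2: 1650 = 1650
  disc 3: 1600 = 1600
  disc 4: 1500 = 1500
  disc 5: 1350 = 1350
  disc 6: 1050 = 1050
  disc 7: 950 = 950
  disc 8: 950 = 950
This matches the lower bound, so 8 is optimal.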